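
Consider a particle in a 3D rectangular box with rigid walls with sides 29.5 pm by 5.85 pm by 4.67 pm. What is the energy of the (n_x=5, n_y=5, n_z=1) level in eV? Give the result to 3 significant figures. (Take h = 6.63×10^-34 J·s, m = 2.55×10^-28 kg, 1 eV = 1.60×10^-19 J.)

E = 1.08×10^3 eV

For a 3D rectangular well E = (h²/8m)·Σ n_i²/L_i² = (6.63×10^-34)²/(8·2.55×10^-28) · [5²/(29.5 pm)² + 5²/(5.85 pm)² + 1²/(4.67 pm)²].
Evaluating gives E = 1.735×10^-16 J = 1.08×10^3 eV.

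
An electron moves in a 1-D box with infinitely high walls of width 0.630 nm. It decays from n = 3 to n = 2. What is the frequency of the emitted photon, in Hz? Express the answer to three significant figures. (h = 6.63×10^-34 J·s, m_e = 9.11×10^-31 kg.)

f = 1.15×10^15 Hz

E_1 = h²/(8m_eL²) = 1.520×10^-19 J and ΔE = (3² − 2²)E_1 = 7.600×10^-19 J.
f = ΔE/h = 7.600×10^-19/6.63×10^-34 = 1.15×10^15 Hz.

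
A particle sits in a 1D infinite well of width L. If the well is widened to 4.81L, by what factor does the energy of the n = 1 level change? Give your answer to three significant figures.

E_n ∝ 1/L², so the energy scales by 1/4.81² = 0.0432.

0.0432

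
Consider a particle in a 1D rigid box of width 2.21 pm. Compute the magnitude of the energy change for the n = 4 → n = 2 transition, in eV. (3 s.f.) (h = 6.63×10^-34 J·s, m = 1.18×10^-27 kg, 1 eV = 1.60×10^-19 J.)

|ΔE| = 715 eV

E_1 = h²/(8mL²) = 9.534×10^-18 J.
|ΔE| = |4² − 2²|·E_1 = 12·9.534×10^-18 J = 1.144×10^-16 J = 715 eV.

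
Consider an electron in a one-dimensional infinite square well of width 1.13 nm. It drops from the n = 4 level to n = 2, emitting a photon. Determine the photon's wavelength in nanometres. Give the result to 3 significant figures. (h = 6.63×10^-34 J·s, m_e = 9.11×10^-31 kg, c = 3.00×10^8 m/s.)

λ = 351 nm

E_1 = h²/(8m_eL²) = 4.723×10^-20 J, so ΔE = (4² − 2²)E_1 = 5.668×10^-19 J.
λ = hc/ΔE = (6.63×10^-34·3.00×10^8)/5.668×10^-19 = 3.51×10^-7 m = 351 nm.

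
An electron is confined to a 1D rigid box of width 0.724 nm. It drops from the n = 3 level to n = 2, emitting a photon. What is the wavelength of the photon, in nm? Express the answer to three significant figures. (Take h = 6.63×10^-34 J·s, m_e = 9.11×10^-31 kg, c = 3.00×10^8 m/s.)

E_1 = h²/(8m_eL²) = 1.151×10^-19 J, so ΔE = (3² − 2²)E_1 = 5.755×10^-19 J.
λ = hc/ΔE = (6.63×10^-34·3.00×10^8)/5.755×10^-19 = 3.46×10^-7 m = 346 nm.

λ = 346 nm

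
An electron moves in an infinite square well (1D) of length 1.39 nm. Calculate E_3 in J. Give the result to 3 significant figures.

For an infinite well E_n = n²h²/(8m_eL²), so E_1 = h²/(8m_eL²) = (6.626×10^-34)²/(8·9.109×10^-31·(1.39×10^-9 m)²) = 3.118×10^-20 J.
Then E_3 = 3²·E_1 = 9·3.118×10^-20 J = 2.81×10^-19 J.

E_3 = 2.81×10^-19 J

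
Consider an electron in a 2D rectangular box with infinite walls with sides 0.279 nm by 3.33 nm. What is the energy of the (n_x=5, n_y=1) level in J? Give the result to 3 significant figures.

For a 2D rectangular well E = (h²/8m_e)·Σ n_i²/L_i² = (6.626×10^-34)²/(8·9.109×10^-31) · [5²/(0.279 nm)² + 1²/(3.33 nm)²].
Evaluating gives E = 1.94×10^-17 J.

E = 1.94×10^-17 J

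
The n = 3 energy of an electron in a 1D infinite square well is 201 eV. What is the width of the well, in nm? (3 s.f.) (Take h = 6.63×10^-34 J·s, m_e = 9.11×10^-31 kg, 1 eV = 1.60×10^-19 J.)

L = 0.130 nm

From E_n = n²h²/(8m_eL²), L = n·h/√(8m_eE_n).
E_3 = 201 eV = 3.216×10^-17 J, so L = 3·6.63×10^-34/√(8·9.11×10^-31·3.216×10^-17) = 1.30×10^-10 m = 0.130 nm.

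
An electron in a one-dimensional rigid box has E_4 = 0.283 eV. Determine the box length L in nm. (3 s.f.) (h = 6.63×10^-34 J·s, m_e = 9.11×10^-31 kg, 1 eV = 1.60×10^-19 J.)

From E_n = n²h²/(8m_eL²), L = n·h/√(8m_eE_n).
E_4 = 0.283 eV = 4.528×10^-20 J, so L = 4·6.63×10^-34/√(8·9.11×10^-31·4.528×10^-20) = 4.62×10^-9 m = 4.62 nm.

L = 4.62 nm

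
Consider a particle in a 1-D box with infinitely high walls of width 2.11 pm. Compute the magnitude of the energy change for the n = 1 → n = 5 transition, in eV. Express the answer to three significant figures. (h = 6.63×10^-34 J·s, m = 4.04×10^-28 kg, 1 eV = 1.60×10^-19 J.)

E_1 = h²/(8mL²) = 3.055×10^-17 J.
|ΔE| = |1² − 5²|·E_1 = 24·3.055×10^-17 J = 7.332×10^-16 J = 4.58×10^3 eV.

|ΔE| = 4.58×10^3 eV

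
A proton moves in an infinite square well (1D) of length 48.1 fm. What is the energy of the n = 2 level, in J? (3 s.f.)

For an infinite well E_n = n²h²/(8m_pL²), so E_1 = h²/(8m_pL²) = (6.626×10^-34)²/(8·1.673×10^-27·(4.81×10^-14 m)²) = 1.418×10^-14 J.
Then E_2 = 2²·E_1 = 4·1.418×10^-14 J = 5.67×10^-14 J.

E_2 = 5.67×10^-14 J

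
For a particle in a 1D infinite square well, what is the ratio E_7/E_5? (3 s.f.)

1.96

E_n ∝ n², so E_7/E_5 = 7²/5² = 49/25 = 1.96.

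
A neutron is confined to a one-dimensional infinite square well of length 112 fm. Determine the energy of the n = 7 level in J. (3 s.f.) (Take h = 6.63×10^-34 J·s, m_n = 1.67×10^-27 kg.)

E_7 = 1.29×10^-13 J

For an infinite well E_n = n²h²/(8m_nL²), so E_1 = h²/(8m_nL²) = (6.63×10^-34)²/(8·1.67×10^-27·(1.12×10^-13 m)²) = 2.623×10^-15 J.
Then E_7 = 7²·E_1 = 49·2.623×10^-15 J = 1.29×10^-13 J.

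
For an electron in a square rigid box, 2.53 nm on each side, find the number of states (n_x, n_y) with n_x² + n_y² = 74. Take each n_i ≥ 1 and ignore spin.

The level has n_x² + n_y² = 74. The ordered positive-integer solutions are (5, 7), (7, 5).
That gives 2 states.

degeneracy = 2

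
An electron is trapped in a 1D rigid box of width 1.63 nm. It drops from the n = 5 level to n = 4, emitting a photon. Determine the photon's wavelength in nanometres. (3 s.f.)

λ = 973 nm

E_1 = h²/(8m_eL²) = 2.268×10^-20 J, so ΔE = (5² − 4²)E_1 = 2.041×10^-19 J.
λ = hc/ΔE = (6.626×10^-34·2.998×10^8)/2.041×10^-19 = 9.73×10^-7 m = 973 nm.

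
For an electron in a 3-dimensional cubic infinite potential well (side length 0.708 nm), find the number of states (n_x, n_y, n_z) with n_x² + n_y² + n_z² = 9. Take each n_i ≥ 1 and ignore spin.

degeneracy = 3

The level has n_x² + n_y² + n_z² = 9. The ordered positive-integer solutions are (1, 2, 2), (2, 1, 2), (2, 2, 1).
That gives 3 states.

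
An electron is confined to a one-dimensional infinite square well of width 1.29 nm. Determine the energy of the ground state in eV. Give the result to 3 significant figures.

E_1 = 0.226 eV

For an infinite well E_n = n²h²/(8m_eL²), so E_1 = h²/(8m_eL²) = (6.626×10^-34)²/(8·9.109×10^-31·(1.29×10^-9 m)²) = 3.620×10^-20 J.
Converting, E_1 = 3.620×10^-20 J / (1.602×10^-19 J/eV) = 0.226 eV.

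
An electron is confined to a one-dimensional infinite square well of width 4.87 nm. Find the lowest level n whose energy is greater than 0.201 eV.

n = 4

E_1 = h²/(8m_eL²) = 2.540×10^-21 J = 0.01586 eV.
Need n² > 0.201/0.01586 = 12.67, i.e. n > 3.559.
The smallest integer satisfying this is n = 4.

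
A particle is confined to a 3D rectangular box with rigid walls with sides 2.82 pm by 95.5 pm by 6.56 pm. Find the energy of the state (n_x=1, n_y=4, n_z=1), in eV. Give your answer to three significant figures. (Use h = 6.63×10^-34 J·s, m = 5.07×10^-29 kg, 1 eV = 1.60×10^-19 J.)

E = 1.02×10^3 eV

For a 3D rectangular well E = (h²/8m)·Σ n_i²/L_i² = (6.63×10^-34)²/(8·5.07×10^-29) · [1²/(2.82 pm)² + 4²/(95.5 pm)² + 1²/(6.56 pm)²].
Evaluating gives E = 1.634×10^-16 J = 1.02×10^3 eV.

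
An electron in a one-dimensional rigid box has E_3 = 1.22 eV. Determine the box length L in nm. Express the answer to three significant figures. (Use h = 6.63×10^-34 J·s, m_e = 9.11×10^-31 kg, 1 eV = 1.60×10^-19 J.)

L = 1.67 nm

From E_n = n²h²/(8m_eL²), L = n·h/√(8m_eE_n).
E_3 = 1.22 eV = 1.952×10^-19 J, so L = 3·6.63×10^-34/√(8·9.11×10^-31·1.952×10^-19) = 1.67×10^-9 m = 1.67 nm.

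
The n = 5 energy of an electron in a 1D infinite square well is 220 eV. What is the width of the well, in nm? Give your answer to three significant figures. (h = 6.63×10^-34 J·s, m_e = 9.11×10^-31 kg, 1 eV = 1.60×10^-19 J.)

L = 0.207 nm

From E_n = n²h²/(8m_eL²), L = n·h/√(8m_eE_n).
E_5 = 220 eV = 3.520×10^-17 J, so L = 5·6.63×10^-34/√(8·9.11×10^-31·3.520×10^-17) = 2.07×10^-10 m = 0.207 nm.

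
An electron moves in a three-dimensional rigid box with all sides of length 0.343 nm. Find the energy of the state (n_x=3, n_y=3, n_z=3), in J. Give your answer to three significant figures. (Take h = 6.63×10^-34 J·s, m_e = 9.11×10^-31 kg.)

For a 3D rectangular well E = (h²/8m_e)·Σ n_i²/L_i² = (6.63×10^-34)²/(8·9.11×10^-31) · [3²/(0.343 nm)² + 3²/(0.343 nm)² + 3²/(0.343 nm)²].
Evaluating gives E = 1.38×10^-17 J.

E = 1.38×10^-17 J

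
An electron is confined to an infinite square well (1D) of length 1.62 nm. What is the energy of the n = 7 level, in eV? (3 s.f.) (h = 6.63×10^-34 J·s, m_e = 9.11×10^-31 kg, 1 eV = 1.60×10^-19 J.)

E_7 = 7.04 eV

For an infinite well E_n = n²h²/(8m_eL²), so E_1 = h²/(8m_eL²) = (6.63×10^-34)²/(8·9.11×10^-31·(1.62×10^-9 m)²) = 2.298×10^-20 J.
Then E_7 = 7²·E_1 = 49·2.298×10^-20 J = 1.126×10^-18 J.
Converting, E_7 = 1.126×10^-18 J / (1.60×10^-19 J/eV) = 7.04 eV.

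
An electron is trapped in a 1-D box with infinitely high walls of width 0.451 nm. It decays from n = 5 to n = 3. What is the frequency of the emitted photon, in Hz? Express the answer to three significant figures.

E_1 = h²/(8m_eL²) = 2.962×10^-19 J and ΔE = (5² − 3²)E_1 = 4.739×10^-18 J.
f = ΔE/h = 4.739×10^-18/6.626×10^-34 = 7.15×10^15 Hz.

f = 7.15×10^15 Hz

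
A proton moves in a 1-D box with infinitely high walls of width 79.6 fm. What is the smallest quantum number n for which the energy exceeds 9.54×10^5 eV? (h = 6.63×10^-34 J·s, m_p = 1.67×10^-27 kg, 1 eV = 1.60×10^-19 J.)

n = 6

E_1 = h²/(8m_pL²) = 5.193×10^-15 J = 3.246×10^4 eV.
Need n² > 9.54×10^5/3.246×10^4 = 29.39, i.e. n > 5.421.
The smallest integer satisfying this is n = 6.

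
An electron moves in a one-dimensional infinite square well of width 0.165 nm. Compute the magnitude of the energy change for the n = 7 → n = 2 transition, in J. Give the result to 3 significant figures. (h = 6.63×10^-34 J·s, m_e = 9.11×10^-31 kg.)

E_1 = h²/(8m_eL²) = 2.215×10^-18 J.
|ΔE| = |7² − 2²|·E_1 = 45·2.215×10^-18 J = 9.97×10^-17 J.

|ΔE| = 9.97×10^-17 J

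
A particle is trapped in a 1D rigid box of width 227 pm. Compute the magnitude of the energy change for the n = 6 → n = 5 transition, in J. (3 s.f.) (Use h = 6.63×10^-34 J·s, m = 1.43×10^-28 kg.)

E_1 = h²/(8mL²) = 7.457×10^-21 J.
|ΔE| = |6² − 5²|·E_1 = 11·7.457×10^-21 J = 8.20×10^-20 J.

|ΔE| = 8.20×10^-20 J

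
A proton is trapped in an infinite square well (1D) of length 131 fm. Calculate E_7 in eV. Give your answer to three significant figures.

E_7 = 5.85×10^5 eV

For an infinite well E_n = n²h²/(8m_pL²), so E_1 = h²/(8m_pL²) = (6.626×10^-34)²/(8·1.673×10^-27·(1.31×10^-13 m)²) = 1.912×10^-15 J.
Then E_7 = 7²·E_1 = 49·1.912×10^-15 J = 9.369×10^-14 J.
Converting, E_7 = 9.369×10^-14 J / (1.602×10^-19 J/eV) = 5.85×10^5 eV.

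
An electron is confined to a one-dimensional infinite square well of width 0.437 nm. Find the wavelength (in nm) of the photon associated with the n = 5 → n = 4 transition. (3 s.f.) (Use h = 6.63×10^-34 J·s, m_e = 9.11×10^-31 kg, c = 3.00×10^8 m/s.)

E_1 = h²/(8m_eL²) = 3.158×10^-19 J, so ΔE = (5² − 4²)E_1 = 2.842×10^-18 J.
λ = hc/ΔE = (6.63×10^-34·3.00×10^8)/2.842×10^-18 = 7.00×10^-8 m = 70.0 nm.

λ = 70.0 nm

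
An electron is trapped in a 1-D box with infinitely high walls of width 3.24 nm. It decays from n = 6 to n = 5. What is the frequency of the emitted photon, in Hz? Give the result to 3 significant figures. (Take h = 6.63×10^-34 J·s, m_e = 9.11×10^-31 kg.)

f = 9.53×10^13 Hz

E_1 = h²/(8m_eL²) = 5.746×10^-21 J and ΔE = (6² − 5²)E_1 = 6.321×10^-20 J.
f = ΔE/h = 6.321×10^-20/6.63×10^-34 = 9.53×10^13 Hz.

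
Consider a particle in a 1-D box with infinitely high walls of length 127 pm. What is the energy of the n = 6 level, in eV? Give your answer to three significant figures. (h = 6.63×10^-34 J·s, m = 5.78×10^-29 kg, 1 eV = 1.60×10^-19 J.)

For an infinite well E_n = n²h²/(8mL²), so E_1 = h²/(8mL²) = (6.63×10^-34)²/(8·5.78×10^-29·(1.27×10^-10 m)²) = 5.894×10^-20 J.
Then E_6 = 6²·E_1 = 36·5.894×10^-20 J = 2.122×10^-18 J.
Converting, E_6 = 2.122×10^-18 J / (1.60×10^-19 J/eV) = 13.3 eV.

E_6 = 13.3 eV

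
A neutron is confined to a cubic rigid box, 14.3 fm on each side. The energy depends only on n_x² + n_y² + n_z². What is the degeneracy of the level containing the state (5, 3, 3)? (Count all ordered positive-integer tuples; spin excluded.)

degeneracy = 3

The level has n_x² + n_y² + n_z² = 43. The ordered positive-integer solutions are (3, 3, 5), (3, 5, 3), (5, 3, 3).
That gives 3 states.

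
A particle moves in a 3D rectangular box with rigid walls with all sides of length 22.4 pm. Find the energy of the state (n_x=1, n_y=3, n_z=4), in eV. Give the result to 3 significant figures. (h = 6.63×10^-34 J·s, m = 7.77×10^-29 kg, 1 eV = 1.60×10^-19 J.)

E = 229 eV

For a 3D rectangular well E = (h²/8m)·Σ n_i²/L_i² = (6.63×10^-34)²/(8·7.77×10^-29) · [1²/(22.4 pm)² + 3²/(22.4 pm)² + 4²/(22.4 pm)²].
Evaluating gives E = 3.664×10^-17 J = 229 eV.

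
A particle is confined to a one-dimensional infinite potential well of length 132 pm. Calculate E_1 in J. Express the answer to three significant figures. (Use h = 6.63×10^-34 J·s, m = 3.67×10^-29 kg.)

For an infinite well E_n = n²h²/(8mL²), so E_1 = h²/(8mL²) = (6.63×10^-34)²/(8·3.67×10^-29·(1.32×10^-10 m)²) = 8.593×10^-20 J.

E_1 = 8.59×10^-20 J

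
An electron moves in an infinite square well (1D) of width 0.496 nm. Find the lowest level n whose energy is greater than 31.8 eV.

n = 5

E_1 = h²/(8m_eL²) = 2.449×10^-19 J = 1.529 eV.
Need n² > 31.8/1.529 = 20.80, i.e. n > 4.561.
The smallest integer satisfying this is n = 5.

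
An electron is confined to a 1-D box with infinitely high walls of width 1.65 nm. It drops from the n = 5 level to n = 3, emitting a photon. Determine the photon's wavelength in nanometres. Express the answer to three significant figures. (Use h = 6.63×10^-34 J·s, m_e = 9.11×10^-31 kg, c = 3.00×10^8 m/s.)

λ = 561 nm

E_1 = h²/(8m_eL²) = 2.215×10^-20 J, so ΔE = (5² − 3²)E_1 = 3.544×10^-19 J.
λ = hc/ΔE = (6.63×10^-34·3.00×10^8)/3.544×10^-19 = 5.61×10^-7 m = 561 nm.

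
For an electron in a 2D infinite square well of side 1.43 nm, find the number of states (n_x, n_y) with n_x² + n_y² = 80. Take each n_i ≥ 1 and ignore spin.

degeneracy = 2

The level has n_x² + n_y² = 80. The ordered positive-integer solutions are (4, 8), (8, 4).
That gives 2 states.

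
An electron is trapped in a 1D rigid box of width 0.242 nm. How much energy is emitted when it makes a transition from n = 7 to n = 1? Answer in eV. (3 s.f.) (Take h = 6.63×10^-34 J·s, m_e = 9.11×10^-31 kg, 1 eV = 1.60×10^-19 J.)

|ΔE| = 309 eV

E_1 = h²/(8m_eL²) = 1.030×10^-18 J.
|ΔE| = |7² − 1²|·E_1 = 48·1.030×10^-18 J = 4.944×10^-17 J = 309 eV.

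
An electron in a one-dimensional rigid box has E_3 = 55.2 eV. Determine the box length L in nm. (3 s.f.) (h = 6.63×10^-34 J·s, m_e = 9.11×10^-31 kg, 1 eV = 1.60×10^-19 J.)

L = 0.248 nm

From E_n = n²h²/(8m_eL²), L = n·h/√(8m_eE_n).
E_3 = 55.2 eV = 8.832×10^-18 J, so L = 3·6.63×10^-34/√(8·9.11×10^-31·8.832×10^-18) = 2.48×10^-10 m = 0.248 nm.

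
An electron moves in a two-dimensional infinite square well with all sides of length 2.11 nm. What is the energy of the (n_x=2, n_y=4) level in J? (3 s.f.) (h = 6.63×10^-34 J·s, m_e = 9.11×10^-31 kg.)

For a 2D rectangular well E = (h²/8m_e)·Σ n_i²/L_i² = (6.63×10^-34)²/(8·9.11×10^-31) · [2²/(2.11 nm)² + 4²/(2.11 nm)²].
Evaluating gives E = 2.71×10^-19 J.

E = 2.71×10^-19 J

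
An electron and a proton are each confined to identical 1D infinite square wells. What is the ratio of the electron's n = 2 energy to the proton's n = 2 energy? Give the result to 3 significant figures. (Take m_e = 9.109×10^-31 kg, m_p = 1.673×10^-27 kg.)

1.84×10^3

E_n ∝ 1/m at fixed n and L, so the ratio is m_p/m_e = 1.673×10^-27/9.109×10^-31 = 1.84×10^3.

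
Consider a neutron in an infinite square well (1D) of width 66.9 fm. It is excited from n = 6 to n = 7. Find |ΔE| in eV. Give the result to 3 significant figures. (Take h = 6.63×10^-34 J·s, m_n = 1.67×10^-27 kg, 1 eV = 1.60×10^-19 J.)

E_1 = h²/(8m_nL²) = 7.351×10^-15 J.
|ΔE| = |6² − 7²|·E_1 = 13·7.351×10^-15 J = 9.556×10^-14 J = 5.97×10^5 eV.

|ΔE| = 5.97×10^5 eV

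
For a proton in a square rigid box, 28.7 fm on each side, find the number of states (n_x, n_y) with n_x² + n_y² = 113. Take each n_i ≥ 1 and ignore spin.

degeneracy = 2

The level has n_x² + n_y² = 113. The ordered positive-integer solutions are (7, 8), (8, 7).
That gives 2 states.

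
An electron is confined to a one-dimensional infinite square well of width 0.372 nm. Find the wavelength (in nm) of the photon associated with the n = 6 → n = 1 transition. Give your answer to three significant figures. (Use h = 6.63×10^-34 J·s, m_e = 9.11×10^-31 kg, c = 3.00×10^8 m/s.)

λ = 13.0 nm

E_1 = h²/(8m_eL²) = 4.358×10^-19 J, so ΔE = (6² − 1²)E_1 = 1.525×10^-17 J.
λ = hc/ΔE = (6.63×10^-34·3.00×10^8)/1.525×10^-17 = 1.30×10^-8 m = 13.0 nm.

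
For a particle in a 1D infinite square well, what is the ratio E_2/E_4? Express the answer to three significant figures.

0.250

E_n ∝ n², so E_2/E_4 = 2²/4² = 4/16 = 0.250.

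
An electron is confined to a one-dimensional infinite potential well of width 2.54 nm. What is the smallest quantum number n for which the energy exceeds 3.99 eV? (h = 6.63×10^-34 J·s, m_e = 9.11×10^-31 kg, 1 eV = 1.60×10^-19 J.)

n = 9

E_1 = h²/(8m_eL²) = 9.349×10^-21 J = 0.05843 eV.
Need n² > 3.99/0.05843 = 68.29, i.e. n > 8.264.
The smallest integer satisfying this is n = 9.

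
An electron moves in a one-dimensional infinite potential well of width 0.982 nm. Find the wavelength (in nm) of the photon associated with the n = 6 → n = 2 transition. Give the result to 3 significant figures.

λ = 99.4 nm

E_1 = h²/(8m_eL²) = 6.248×10^-20 J, so ΔE = (6² − 2²)E_1 = 1.999×10^-18 J.
λ = hc/ΔE = (6.626×10^-34·2.998×10^8)/1.999×10^-18 = 9.94×10^-8 m = 99.4 nm.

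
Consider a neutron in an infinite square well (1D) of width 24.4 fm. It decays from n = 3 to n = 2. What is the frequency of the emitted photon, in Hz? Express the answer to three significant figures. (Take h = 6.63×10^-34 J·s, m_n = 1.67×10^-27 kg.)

E_1 = h²/(8m_nL²) = 5.526×10^-14 J and ΔE = (3² − 2²)E_1 = 2.763×10^-13 J.
f = ΔE/h = 2.763×10^-13/6.63×10^-34 = 4.17×10^20 Hz.

f = 4.17×10^20 Hz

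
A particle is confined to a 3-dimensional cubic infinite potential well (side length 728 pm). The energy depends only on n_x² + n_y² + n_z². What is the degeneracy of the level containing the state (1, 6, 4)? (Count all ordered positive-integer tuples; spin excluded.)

degeneracy = 6

The level has n_x² + n_y² + n_z² = 53. The ordered positive-integer solutions are (1, 4, 6), (1, 6, 4), (4, 1, 6), (4, 6, 1), (6, 1, 4), (6, 4, 1).
That gives 6 states.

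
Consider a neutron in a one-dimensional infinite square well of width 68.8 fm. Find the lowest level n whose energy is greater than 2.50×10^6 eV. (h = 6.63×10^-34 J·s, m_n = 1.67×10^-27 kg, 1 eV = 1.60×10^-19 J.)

E_1 = h²/(8m_nL²) = 6.951×10^-15 J = 4.344×10^4 eV.
Need n² > 2.50×10^6/4.344×10^4 = 57.55, i.e. n > 7.586.
The smallest integer satisfying this is n = 8.

n = 8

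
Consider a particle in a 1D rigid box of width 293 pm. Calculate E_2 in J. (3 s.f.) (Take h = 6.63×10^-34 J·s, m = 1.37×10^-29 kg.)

E_2 = 1.87×10^-19 J

For an infinite well E_n = n²h²/(8mL²), so E_1 = h²/(8mL²) = (6.63×10^-34)²/(8·1.37×10^-29·(2.93×10^-10 m)²) = 4.672×10^-20 J.
Then E_2 = 2²·E_1 = 4·4.672×10^-20 J = 1.87×10^-19 J.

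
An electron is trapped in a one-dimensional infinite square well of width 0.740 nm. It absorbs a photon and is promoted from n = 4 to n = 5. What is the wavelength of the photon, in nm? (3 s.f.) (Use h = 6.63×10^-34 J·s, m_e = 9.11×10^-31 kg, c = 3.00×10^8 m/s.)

E_1 = h²/(8m_eL²) = 1.101×10^-19 J, so ΔE = (5² − 4²)E_1 = 9.909×10^-19 J.
λ = hc/ΔE = (6.63×10^-34·3.00×10^8)/9.909×10^-19 = 2.01×10^-7 m = 201 nm.

λ = 201 nm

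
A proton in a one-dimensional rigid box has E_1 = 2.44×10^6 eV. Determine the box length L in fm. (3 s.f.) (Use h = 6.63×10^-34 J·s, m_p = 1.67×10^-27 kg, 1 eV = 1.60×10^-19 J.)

From E_n = n²h²/(8m_pL²), L = n·h/√(8m_pE_n).
E_1 = 2.44×10^6 eV = 3.904×10^-13 J, so L = 1·6.63×10^-34/√(8·1.67×10^-27·3.904×10^-13) = 9.18×10^-15 m = 9.18 fm.

L = 9.18 fm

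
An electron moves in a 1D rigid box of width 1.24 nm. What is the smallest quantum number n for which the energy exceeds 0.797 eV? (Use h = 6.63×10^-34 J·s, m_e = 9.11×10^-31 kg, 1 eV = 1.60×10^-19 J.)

n = 2

E_1 = h²/(8m_eL²) = 3.923×10^-20 J = 0.2452 eV.
Need n² > 0.797/0.2452 = 3.250, i.e. n > 1.803.
The smallest integer satisfying this is n = 2.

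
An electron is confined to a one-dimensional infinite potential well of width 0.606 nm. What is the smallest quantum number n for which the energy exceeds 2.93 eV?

E_1 = h²/(8m_eL²) = 1.641×10^-19 J = 1.024 eV.
Need n² > 2.93/1.024 = 2.861, i.e. n > 1.691.
The smallest integer satisfying this is n = 2.

n = 2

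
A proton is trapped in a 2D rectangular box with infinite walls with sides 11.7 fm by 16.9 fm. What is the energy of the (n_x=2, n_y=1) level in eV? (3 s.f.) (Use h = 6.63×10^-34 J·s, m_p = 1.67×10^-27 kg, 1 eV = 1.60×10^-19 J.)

E = 6.73×10^6 eV

For a 2D rectangular well E = (h²/8m_p)·Σ n_i²/L_i² = (6.63×10^-34)²/(8·1.67×10^-27) · [2²/(11.7 fm)² + 1²/(16.9 fm)²].
Evaluating gives E = 1.077×10^-12 J = 6.73×10^6 eV.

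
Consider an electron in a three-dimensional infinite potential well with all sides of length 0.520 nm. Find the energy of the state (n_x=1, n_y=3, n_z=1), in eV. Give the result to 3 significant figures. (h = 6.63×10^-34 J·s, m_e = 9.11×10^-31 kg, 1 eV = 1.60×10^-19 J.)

For a 3D rectangular well E = (h²/8m_e)·Σ n_i²/L_i² = (6.63×10^-34)²/(8·9.11×10^-31) · [1²/(0.520 nm)² + 3²/(0.520 nm)² + 1²/(0.520 nm)²].
Evaluating gives E = 2.454×10^-18 J = 15.3 eV.

E = 15.3 eV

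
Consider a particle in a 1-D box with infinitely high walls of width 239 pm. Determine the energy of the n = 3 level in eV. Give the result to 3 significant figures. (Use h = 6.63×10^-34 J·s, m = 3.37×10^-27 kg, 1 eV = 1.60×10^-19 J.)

For an infinite well E_n = n²h²/(8mL²), so E_1 = h²/(8mL²) = (6.63×10^-34)²/(8·3.37×10^-27·(2.39×10^-10 m)²) = 2.854×10^-22 J.
Then E_3 = 3²·E_1 = 9·2.854×10^-22 J = 2.569×10^-21 J.
Converting, E_3 = 2.569×10^-21 J / (1.60×10^-19 J/eV) = 0.0161 eV.

E_3 = 0.0161 eV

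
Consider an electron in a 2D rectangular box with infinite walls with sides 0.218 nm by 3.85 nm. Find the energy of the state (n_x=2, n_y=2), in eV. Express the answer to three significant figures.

E = 31.8 eV

For a 2D rectangular well E = (h²/8m_e)·Σ n_i²/L_i² = (6.626×10^-34)²/(8·9.109×10^-31) · [2²/(0.218 nm)² + 2²/(3.85 nm)²].
Evaluating gives E = 5.087×10^-18 J = 31.8 eV.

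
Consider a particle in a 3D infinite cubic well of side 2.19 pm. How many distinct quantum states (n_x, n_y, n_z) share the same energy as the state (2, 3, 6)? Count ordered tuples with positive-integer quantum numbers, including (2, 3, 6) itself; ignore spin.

degeneracy = 6

The level has n_x² + n_y² + n_z² = 49. The ordered positive-integer solutions are (2, 3, 6), (2, 6, 3), (3, 2, 6), (3, 6, 2), (6, 2, 3), (6, 3, 2).
That gives 6 states.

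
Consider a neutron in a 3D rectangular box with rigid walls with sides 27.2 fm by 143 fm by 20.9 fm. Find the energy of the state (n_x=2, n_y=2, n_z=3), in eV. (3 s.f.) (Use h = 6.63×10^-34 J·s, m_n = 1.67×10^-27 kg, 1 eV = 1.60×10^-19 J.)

E = 5.39×10^6 eV

For a 3D rectangular well E = (h²/8m_n)·Σ n_i²/L_i² = (6.63×10^-34)²/(8·1.67×10^-27) · [2²/(27.2 fm)² + 2²/(143 fm)² + 3²/(20.9 fm)²].
Evaluating gives E = 8.622×10^-13 J = 5.39×10^6 eV.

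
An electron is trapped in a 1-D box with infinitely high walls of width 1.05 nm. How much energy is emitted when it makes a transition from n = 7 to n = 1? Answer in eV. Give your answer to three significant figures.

|ΔE| = 16.4 eV

E_1 = h²/(8m_eL²) = 5.465×10^-20 J.
|ΔE| = |7² − 1²|·E_1 = 48·5.465×10^-20 J = 2.623×10^-18 J = 16.4 eV.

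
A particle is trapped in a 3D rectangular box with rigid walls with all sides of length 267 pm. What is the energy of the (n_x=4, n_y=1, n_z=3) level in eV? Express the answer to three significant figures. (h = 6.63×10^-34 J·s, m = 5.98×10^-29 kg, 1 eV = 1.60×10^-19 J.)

For a 3D rectangular well E = (h²/8m)·Σ n_i²/L_i² = (6.63×10^-34)²/(8·5.98×10^-29) · [4²/(267 pm)² + 1²/(267 pm)² + 3²/(267 pm)²].
Evaluating gives E = 3.351×10^-19 J = 2.09 eV.

E = 2.09 eV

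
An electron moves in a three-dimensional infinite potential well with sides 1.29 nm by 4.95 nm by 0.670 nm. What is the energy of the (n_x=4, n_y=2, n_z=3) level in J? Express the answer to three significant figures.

For a 3D rectangular well E = (h²/8m_e)·Σ n_i²/L_i² = (6.626×10^-34)²/(8·9.109×10^-31) · [4²/(1.29 nm)² + 2²/(4.95 nm)² + 3²/(0.670 nm)²].
Evaluating gives E = 1.80×10^-18 J.

E = 1.80×10^-18 J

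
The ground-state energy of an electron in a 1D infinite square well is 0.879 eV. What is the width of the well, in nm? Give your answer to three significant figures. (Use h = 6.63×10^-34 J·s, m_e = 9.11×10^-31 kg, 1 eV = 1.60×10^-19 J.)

From E_n = n²h²/(8m_eL²), L = n·h/√(8m_eE_n).
E_1 = 0.879 eV = 1.406×10^-19 J, so L = 1·6.63×10^-34/√(8·9.11×10^-31·1.406×10^-19) = 6.55×10^-10 m = 0.655 nm.

L = 0.655 nm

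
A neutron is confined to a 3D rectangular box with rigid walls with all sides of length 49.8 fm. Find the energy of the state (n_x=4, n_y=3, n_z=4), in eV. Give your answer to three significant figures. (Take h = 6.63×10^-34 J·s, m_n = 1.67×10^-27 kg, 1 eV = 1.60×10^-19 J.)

For a 3D rectangular well E = (h²/8m_n)·Σ n_i²/L_i² = (6.63×10^-34)²/(8·1.67×10^-27) · [4²/(49.8 fm)² + 3²/(49.8 fm)² + 4²/(49.8 fm)²].
Evaluating gives E = 5.439×10^-13 J = 3.40×10^6 eV.

E = 3.40×10^6 eV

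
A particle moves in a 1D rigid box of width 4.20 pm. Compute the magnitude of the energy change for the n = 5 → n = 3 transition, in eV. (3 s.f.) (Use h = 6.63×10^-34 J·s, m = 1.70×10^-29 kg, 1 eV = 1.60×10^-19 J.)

E_1 = h²/(8mL²) = 1.832×10^-16 J.
|ΔE| = |5² − 3²|·E_1 = 16·1.832×10^-16 J = 2.931×10^-15 J = 1.83×10^4 eV.

|ΔE| = 1.83×10^4 eV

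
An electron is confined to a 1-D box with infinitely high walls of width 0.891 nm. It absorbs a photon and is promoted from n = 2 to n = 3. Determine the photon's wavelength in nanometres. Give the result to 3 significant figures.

E_1 = h²/(8m_eL²) = 7.589×10^-20 J, so ΔE = (3² − 2²)E_1 = 3.794×10^-19 J.
λ = hc/ΔE = (6.626×10^-34·2.998×10^8)/3.794×10^-19 = 5.24×10^-7 m = 524 nm.

λ = 524 nm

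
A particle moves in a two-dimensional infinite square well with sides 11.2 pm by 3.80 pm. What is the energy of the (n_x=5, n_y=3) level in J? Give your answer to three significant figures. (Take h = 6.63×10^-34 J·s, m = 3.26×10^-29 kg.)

For a 2D rectangular well E = (h²/8m)·Σ n_i²/L_i² = (6.63×10^-34)²/(8·3.26×10^-29) · [5²/(11.2 pm)² + 3²/(3.80 pm)²].
Evaluating gives E = 1.39×10^-15 J.

E = 1.39×10^-15 J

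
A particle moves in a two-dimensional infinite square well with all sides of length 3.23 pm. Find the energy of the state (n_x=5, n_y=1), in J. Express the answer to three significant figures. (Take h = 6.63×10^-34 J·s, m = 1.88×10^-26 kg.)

For a 2D rectangular well E = (h²/8m)·Σ n_i²/L_i² = (6.63×10^-34)²/(8·1.88×10^-26) · [5²/(3.23 pm)² + 1²/(3.23 pm)²].
Evaluating gives E = 7.28×10^-18 J.

E = 7.28×10^-18 J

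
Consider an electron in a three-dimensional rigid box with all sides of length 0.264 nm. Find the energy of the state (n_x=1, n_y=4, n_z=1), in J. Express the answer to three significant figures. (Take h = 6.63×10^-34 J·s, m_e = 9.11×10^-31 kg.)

E = 1.56×10^-17 J

For a 3D rectangular well E = (h²/8m_e)·Σ n_i²/L_i² = (6.63×10^-34)²/(8·9.11×10^-31) · [1²/(0.264 nm)² + 4²/(0.264 nm)² + 1²/(0.264 nm)²].
Evaluating gives E = 1.56×10^-17 J.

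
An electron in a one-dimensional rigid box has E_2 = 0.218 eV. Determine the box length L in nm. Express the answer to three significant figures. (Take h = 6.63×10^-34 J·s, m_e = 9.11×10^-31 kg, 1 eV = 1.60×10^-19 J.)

L = 2.63 nm

From E_n = n²h²/(8m_eL²), L = n·h/√(8m_eE_n).
E_2 = 0.218 eV = 3.488×10^-20 J, so L = 2·6.63×10^-34/√(8·9.11×10^-31·3.488×10^-20) = 2.63×10^-9 m = 2.63 nm.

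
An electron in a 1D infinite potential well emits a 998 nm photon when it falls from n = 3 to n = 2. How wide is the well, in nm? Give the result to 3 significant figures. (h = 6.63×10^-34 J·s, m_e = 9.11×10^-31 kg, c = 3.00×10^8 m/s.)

L = 1.23 nm

The photon carries ΔE = hc/λ = 6.63×10^-34·3.00×10^8/9.98×10^-7 m = 1.993×10^-19 J.
Since ΔE = (3² − 2²)E_1, E_1 = 3.986×10^-20 J, and L = h/√(8m_eE_1) = 1.23×10^-9 m = 1.23 nm.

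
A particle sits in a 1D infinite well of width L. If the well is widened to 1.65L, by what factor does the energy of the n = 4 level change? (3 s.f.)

E_n ∝ 1/L², so the energy scales by 1/1.65² = 0.367.

0.367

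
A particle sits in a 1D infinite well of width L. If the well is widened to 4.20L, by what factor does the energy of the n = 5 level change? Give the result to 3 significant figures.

E_n ∝ 1/L², so the energy scales by 1/4.20² = 0.0567.

0.0567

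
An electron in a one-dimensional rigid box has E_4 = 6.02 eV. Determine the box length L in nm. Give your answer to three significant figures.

From E_n = n²h²/(8m_eL²), L = n·h/√(8m_eE_n).
E_4 = 6.02 eV = 9.644×10^-19 J, so L = 4·6.626×10^-34/√(8·9.109×10^-31·9.644×10^-19) = 1.00×10^-9 m = 1.00 nm.

L = 1.00 nm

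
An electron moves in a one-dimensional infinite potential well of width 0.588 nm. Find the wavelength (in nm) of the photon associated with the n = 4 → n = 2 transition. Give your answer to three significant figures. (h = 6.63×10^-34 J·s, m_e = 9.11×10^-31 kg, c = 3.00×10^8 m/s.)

E_1 = h²/(8m_eL²) = 1.744×10^-19 J, so ΔE = (4² − 2²)E_1 = 2.093×10^-18 J.
λ = hc/ΔE = (6.63×10^-34·3.00×10^8)/2.093×10^-18 = 9.50×10^-8 m = 95.0 nm.

λ = 95.0 nm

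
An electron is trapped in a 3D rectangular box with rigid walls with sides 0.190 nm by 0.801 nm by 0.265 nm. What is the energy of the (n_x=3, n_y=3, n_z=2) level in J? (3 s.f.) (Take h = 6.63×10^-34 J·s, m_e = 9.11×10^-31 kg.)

E = 1.93×10^-17 J

For a 3D rectangular well E = (h²/8m_e)·Σ n_i²/L_i² = (6.63×10^-34)²/(8·9.11×10^-31) · [3²/(0.190 nm)² + 3²/(0.801 nm)² + 2²/(0.265 nm)²].
Evaluating gives E = 1.93×10^-17 J.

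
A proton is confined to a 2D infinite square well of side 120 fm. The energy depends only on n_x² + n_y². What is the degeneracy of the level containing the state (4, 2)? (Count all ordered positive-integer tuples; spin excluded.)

degeneracy = 2

The level has n_x² + n_y² = 20. The ordered positive-integer solutions are (2, 4), (4, 2).
That gives 2 states.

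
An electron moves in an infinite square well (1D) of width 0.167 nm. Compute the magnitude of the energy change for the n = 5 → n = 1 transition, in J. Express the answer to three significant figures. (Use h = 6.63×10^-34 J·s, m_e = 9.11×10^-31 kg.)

E_1 = h²/(8m_eL²) = 2.163×10^-18 J.
|ΔE| = |5² − 1²|·E_1 = 24·2.163×10^-18 J = 5.19×10^-17 J.

|ΔE| = 5.19×10^-17 J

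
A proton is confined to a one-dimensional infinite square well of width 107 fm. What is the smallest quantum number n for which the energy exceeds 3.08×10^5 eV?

n = 5

E_1 = h²/(8m_pL²) = 2.865×10^-15 J = 1.788×10^4 eV.
Need n² > 3.08×10^5/1.788×10^4 = 17.23, i.e. n > 4.151.
The smallest integer satisfying this is n = 5.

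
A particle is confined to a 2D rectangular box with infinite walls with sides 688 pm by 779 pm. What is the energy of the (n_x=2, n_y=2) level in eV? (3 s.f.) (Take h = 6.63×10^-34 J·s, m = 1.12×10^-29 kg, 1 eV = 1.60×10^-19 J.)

For a 2D rectangular well E = (h²/8m)·Σ n_i²/L_i² = (6.63×10^-34)²/(8·1.12×10^-29) · [2²/(688 pm)² + 2²/(779 pm)²].
Evaluating gives E = 7.379×10^-20 J = 0.461 eV.

E = 0.461 eV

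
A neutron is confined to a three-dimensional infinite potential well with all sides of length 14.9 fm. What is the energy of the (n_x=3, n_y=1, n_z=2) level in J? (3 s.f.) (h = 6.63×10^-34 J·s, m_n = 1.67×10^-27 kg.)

For a 3D rectangular well E = (h²/8m_n)·Σ n_i²/L_i² = (6.63×10^-34)²/(8·1.67×10^-27) · [3²/(14.9 fm)² + 1²/(14.9 fm)² + 2²/(14.9 fm)²].
Evaluating gives E = 2.07×10^-12 J.

E = 2.07×10^-12 J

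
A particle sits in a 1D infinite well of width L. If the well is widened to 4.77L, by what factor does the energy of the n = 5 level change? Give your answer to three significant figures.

E_n ∝ 1/L², so the energy scales by 1/4.77² = 0.0440.

0.0440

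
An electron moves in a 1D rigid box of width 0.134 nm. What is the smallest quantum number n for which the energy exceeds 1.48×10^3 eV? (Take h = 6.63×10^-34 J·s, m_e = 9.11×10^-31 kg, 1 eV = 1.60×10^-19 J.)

E_1 = h²/(8m_eL²) = 3.359×10^-18 J = 20.99 eV.
Need n² > 1.48×10^3/20.99 = 70.51, i.e. n > 8.397.
The smallest integer satisfying this is n = 9.

n = 9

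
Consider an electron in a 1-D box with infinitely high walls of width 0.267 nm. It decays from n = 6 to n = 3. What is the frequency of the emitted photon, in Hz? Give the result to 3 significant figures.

E_1 = h²/(8m_eL²) = 8.451×10^-19 J and ΔE = (6² − 3²)E_1 = 2.282×10^-17 J.
f = ΔE/h = 2.282×10^-17/6.626×10^-34 = 3.44×10^16 Hz.

f = 3.44×10^16 Hz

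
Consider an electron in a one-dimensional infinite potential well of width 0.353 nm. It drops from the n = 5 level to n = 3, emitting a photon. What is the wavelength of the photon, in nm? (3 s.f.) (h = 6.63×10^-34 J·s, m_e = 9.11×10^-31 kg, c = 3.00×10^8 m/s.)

E_1 = h²/(8m_eL²) = 4.840×10^-19 J, so ΔE = (5² − 3²)E_1 = 7.744×10^-18 J.
λ = hc/ΔE = (6.63×10^-34·3.00×10^8)/7.744×10^-18 = 2.57×10^-8 m = 25.7 nm.

λ = 25.7 nm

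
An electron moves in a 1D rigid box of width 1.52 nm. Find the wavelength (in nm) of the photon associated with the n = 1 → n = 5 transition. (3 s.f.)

λ = 317 nm

E_1 = h²/(8m_eL²) = 2.608×10^-20 J, so ΔE = (5² − 1²)E_1 = 6.259×10^-19 J.
λ = hc/ΔE = (6.626×10^-34·2.998×10^8)/6.259×10^-19 = 3.17×10^-7 m = 317 nm.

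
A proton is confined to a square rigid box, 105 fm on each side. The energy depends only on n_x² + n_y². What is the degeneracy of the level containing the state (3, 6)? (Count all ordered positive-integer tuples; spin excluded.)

degeneracy = 2

The level has n_x² + n_y² = 45. The ordered positive-integer solutions are (3, 6), (6, 3).
That gives 2 states.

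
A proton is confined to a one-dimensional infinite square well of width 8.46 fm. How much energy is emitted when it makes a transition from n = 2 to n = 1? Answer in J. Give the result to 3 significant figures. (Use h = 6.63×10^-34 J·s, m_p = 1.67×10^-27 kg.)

|ΔE| = 1.38×10^-12 J

E_1 = h²/(8m_pL²) = 4.597×10^-13 J.
|ΔE| = |2² − 1²|·E_1 = 3·4.597×10^-13 J = 1.38×10^-12 J.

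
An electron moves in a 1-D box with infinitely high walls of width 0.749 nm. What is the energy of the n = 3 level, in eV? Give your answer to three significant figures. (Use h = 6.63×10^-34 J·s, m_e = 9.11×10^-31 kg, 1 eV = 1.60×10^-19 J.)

E_3 = 6.05 eV

For an infinite well E_n = n²h²/(8m_eL²), so E_1 = h²/(8m_eL²) = (6.63×10^-34)²/(8·9.11×10^-31·(7.49×10^-10 m)²) = 1.075×10^-19 J.
Then E_3 = 3²·E_1 = 9·1.075×10^-19 J = 9.675×10^-19 J.
Converting, E_3 = 9.675×10^-19 J / (1.60×10^-19 J/eV) = 6.05 eV.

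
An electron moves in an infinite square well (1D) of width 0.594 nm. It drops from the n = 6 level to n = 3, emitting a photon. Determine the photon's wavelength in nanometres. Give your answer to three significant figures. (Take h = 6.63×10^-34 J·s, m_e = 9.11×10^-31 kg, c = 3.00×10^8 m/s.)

E_1 = h²/(8m_eL²) = 1.709×10^-19 J, so ΔE = (6² − 3²)E_1 = 4.614×10^-18 J.
λ = hc/ΔE = (6.63×10^-34·3.00×10^8)/4.614×10^-18 = 4.31×10^-8 m = 43.1 nm.

λ = 43.1 nm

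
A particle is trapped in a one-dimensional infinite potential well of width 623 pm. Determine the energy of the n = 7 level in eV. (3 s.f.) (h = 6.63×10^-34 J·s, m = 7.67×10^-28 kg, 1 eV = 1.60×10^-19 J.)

For an infinite well E_n = n²h²/(8mL²), so E_1 = h²/(8mL²) = (6.63×10^-34)²/(8·7.67×10^-28·(6.23×10^-10 m)²) = 1.846×10^-22 J.
Then E_7 = 7²·E_1 = 49·1.846×10^-22 J = 9.045×10^-21 J.
Converting, E_7 = 9.045×10^-21 J / (1.60×10^-19 J/eV) = 0.0565 eV.

E_7 = 0.0565 eV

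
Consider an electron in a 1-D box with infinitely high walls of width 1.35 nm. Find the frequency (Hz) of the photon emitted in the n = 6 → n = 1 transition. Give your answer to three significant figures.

f = 1.75×10^15 Hz

E_1 = h²/(8m_eL²) = 3.306×10^-20 J and ΔE = (6² − 1²)E_1 = 1.157×10^-18 J.
f = ΔE/h = 1.157×10^-18/6.626×10^-34 = 1.75×10^15 Hz.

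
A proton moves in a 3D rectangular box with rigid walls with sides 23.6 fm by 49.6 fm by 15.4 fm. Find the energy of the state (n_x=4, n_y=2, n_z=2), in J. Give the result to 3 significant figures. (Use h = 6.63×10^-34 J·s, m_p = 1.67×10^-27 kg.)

E = 1.55×10^-12 J

For a 3D rectangular well E = (h²/8m_p)·Σ n_i²/L_i² = (6.63×10^-34)²/(8·1.67×10^-27) · [4²/(23.6 fm)² + 2²/(49.6 fm)² + 2²/(15.4 fm)²].
Evaluating gives E = 1.55×10^-12 J.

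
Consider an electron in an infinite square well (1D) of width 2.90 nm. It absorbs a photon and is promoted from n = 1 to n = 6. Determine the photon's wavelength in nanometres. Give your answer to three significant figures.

λ = 792 nm

E_1 = h²/(8m_eL²) = 7.164×10^-21 J, so ΔE = (6² − 1²)E_1 = 2.507×10^-19 J.
λ = hc/ΔE = (6.626×10^-34·2.998×10^8)/2.507×10^-19 = 7.92×10^-7 m = 792 nm.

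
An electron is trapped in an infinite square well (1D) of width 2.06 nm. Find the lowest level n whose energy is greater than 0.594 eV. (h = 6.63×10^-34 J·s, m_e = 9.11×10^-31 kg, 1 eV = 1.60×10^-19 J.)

E_1 = h²/(8m_eL²) = 1.421×10^-20 J = 0.08881 eV.
Need n² > 0.594/0.08881 = 6.688, i.e. n > 2.586.
The smallest integer satisfying this is n = 3.

n = 3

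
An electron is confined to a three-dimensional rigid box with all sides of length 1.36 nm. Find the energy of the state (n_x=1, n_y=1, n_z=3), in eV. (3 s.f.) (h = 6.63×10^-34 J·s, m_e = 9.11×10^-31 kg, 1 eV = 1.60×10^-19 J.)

E = 2.24 eV

For a 3D rectangular well E = (h²/8m_e)·Σ n_i²/L_i² = (6.63×10^-34)²/(8·9.11×10^-31) · [1²/(1.36 nm)² + 1²/(1.36 nm)² + 3²/(1.36 nm)²].
Evaluating gives E = 3.587×10^-19 J = 2.24 eV.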